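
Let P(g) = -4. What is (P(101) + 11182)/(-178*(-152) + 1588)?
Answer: 1863/4774 ≈ 0.39024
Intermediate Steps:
(P(101) + 11182)/(-178*(-152) + 1588) = (-4 + 11182)/(-178*(-152) + 1588) = 11178/(27056 + 1588) = 11178/28644 = 11178*(1/28644) = 1863/4774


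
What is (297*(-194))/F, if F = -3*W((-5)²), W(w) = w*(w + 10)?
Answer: 19206/875 ≈ 21.950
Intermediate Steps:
W(w) = w*(10 + w)
F = -2625 (F = -3*(-5)²*(10 + (-5)²) = -75*(10 + 25) = -75*35 = -3*875 = -2625)
(297*(-194))/F = (297*(-194))/(-2625) = -57618*(-1/2625) = 19206/875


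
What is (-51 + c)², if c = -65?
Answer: 13456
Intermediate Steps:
(-51 + c)² = (-51 - 65)² = (-116)² = 13456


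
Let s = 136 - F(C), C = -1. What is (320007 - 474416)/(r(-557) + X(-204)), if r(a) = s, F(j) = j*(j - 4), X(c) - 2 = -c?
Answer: -154409/337 ≈ -458.19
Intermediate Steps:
X(c) = 2 - c
F(j) = j*(-4 + j)
s = 131 (s = 136 - (-1)*(-4 - 1) = 136 - (-1)*(-5) = 136 - 1*5 = 136 - 5 = 131)
r(a) = 131
(320007 - 474416)/(r(-557) + X(-204)) = (320007 - 474416)/(131 + (2 - 1*(-204))) = -154409/(131 + (2 + 204)) = -154409/(131 + 206) = -154409/337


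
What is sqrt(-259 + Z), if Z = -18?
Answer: I*sqrt(277) ≈ 16.643*I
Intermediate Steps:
sqrt(-259 + Z) = sqrt(-259 - 18) = sqrt(-277) = I*sqrt(277)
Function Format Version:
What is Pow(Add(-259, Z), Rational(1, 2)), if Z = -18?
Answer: Mul(I, Pow(277, Rational(1, 2))) ≈ Mul(16.643, I)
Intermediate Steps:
Pow(Add(-259, Z), Rational(1, 2)) = Pow(Add(-259, -18), Rational(1, 2)) = Pow(-277, Rational(1, 2)) = Mul(I, Pow(277, Rational(1, 2)))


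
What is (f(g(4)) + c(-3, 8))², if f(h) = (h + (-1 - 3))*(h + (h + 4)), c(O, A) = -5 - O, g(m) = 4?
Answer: 4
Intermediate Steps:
f(h) = (-4 + h)*(4 + 2*h) (f(h) = (h - 4)*(h + (4 + h)) = (-4 + h)*(4 + 2*h))
(f(g(4)) + c(-3, 8))² = ((-16 - 4*4 + 2*4²) + (-5 - 1*(-3)))² = ((-16 - 16 + 2*16) + (-5 + 3))² = ((-16 - 16 + 32) - 2)² = (0 - 2)² = (-2)² = 4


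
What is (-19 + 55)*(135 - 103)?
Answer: 1152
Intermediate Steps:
(-19 + 55)*(135 - 103) = 36*32 = 1152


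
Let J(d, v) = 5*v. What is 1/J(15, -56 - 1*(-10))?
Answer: -1/230 ≈ -0.0043478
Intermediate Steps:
1/J(15, -56 - 1*(-10)) = 1/(5*(-56 - 1*(-10))) = 1/(5*(-56 + 10)) = 1/(5*(-46)) = 1/(-230) = -1/230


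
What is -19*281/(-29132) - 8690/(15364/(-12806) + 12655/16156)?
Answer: 26188537044425193/1255018999364 ≈ 20867.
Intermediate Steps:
-19*281/(-29132) - 8690/(15364/(-12806) + 12655/16156) = -5339*(-1/29132) - 8690/(15364*(-1/12806) + 12655*(1/16156)) = 5339/29132 - 8690/(-7682/6403 + 12655/16156) = 5339/29132 - 8690/(-43080427/103446868) = 5339/29132 - 8690*(-103446868/43080427) = 5339/29132 + 898953282920/43080427 = 26188537044425193/1255018999364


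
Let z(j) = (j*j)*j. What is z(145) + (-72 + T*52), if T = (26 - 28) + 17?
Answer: 3049333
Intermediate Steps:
T = 15 (T = -2 + 17 = 15)
z(j) = j**3 (z(j) = j**2*j = j**3)
z(145) + (-72 + T*52) = 145**3 + (-72 + 15*52) = 3048625 + (-72 + 780) = 3048625 + 708 = 3049333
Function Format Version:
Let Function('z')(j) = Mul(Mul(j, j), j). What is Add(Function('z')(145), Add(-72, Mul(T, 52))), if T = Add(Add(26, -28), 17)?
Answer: 3049333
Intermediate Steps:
T = 15 (T = Add(-2, 17) = 15)
Function('z')(j) = Pow(j, 3) (Function('z')(j) = Mul(Pow(j, 2), j) = Pow(j, 3))
Add(Function('z')(145), Add(-72, Mul(T, 52))) = Add(Pow(145, 3), Add(-72, Mul(15, 52))) = Add(3048625, Add(-72, 780)) = Add(3048625, 708) = 3049333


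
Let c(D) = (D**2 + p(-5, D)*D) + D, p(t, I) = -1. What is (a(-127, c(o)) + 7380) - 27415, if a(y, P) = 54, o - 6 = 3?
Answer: -19981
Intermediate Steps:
o = 9 (o = 6 + 3 = 9)
c(D) = D**2 (c(D) = (D**2 - D) + D = D**2)
(a(-127, c(o)) + 7380) - 27415 = (54 + 7380) - 27415 = 7434 - 27415 = -19981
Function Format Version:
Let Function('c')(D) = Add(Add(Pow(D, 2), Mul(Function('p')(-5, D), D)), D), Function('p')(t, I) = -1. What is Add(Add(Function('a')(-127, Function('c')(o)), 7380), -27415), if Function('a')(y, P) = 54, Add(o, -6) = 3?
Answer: -19981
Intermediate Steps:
o = 9 (o = Add(6, 3) = 9)
Function('c')(D) = Pow(D, 2) (Function('c')(D) = Add(Add(Pow(D, 2), Mul(-1, D)), D) = Pow(D, 2))
Add(Add(Function('a')(-127, Function('c')(o)), 7380), -27415) = Add(Add(54, 7380), -27415) = Add(7434, -27415) = -19981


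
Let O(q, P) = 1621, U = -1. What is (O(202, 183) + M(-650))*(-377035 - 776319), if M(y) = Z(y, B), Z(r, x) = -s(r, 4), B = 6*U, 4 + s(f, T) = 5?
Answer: -1868433480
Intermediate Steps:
s(f, T) = 1 (s(f, T) = -4 + 5 = 1)
B = -6 (B = 6*(-1) = -6)
Z(r, x) = -1 (Z(r, x) = -1*1 = -1)
M(y) = -1
(O(202, 183) + M(-650))*(-377035 - 776319) = (1621 - 1)*(-377035 - 776319) = 1620*(-1153354) = -1868433480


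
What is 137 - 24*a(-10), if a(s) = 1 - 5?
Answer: 233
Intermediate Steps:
a(s) = -4
137 - 24*a(-10) = 137 - 24*(-4) = 137 + 96 = 233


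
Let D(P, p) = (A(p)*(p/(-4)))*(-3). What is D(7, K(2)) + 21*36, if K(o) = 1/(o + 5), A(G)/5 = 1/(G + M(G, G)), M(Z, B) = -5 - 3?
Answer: 33261/44 ≈ 755.93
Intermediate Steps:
M(Z, B) = -8
A(G) = 5/(-8 + G) (A(G) = 5/(G - 8) = 5/(-8 + G))
K(o) = 1/(5 + o)
D(P, p) = 15*p/(4*(-8 + p)) (D(P, p) = ((5/(-8 + p))*(p/(-4)))*(-3) = ((5/(-8 + p))*(p*(-¼)))*(-3) = ((5/(-8 + p))*(-p/4))*(-3) = -5*p/(4*(-8 + p))*(-3) = 15*p/(4*(-8 + p)))
D(7, K(2)) + 21*36 = 15/(4*(5 + 2)*(-8 + 1/(5 + 2))) + 21*36 = (15/4)/(7*(-8 + 1/7)) + 756 = (15/4)*(⅐)/(-8 + ⅐) + 756 = (15/4)*(⅐)/(-55/7) + 756 = (15/4)*(⅐)*(-7/55) + 756 = -3/44 + 756 = 33261/44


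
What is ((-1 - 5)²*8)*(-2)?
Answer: -576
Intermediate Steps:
((-1 - 5)²*8)*(-2) = ((-6)²*8)*(-2) = (36*8)*(-2) = 288*(-2) = -576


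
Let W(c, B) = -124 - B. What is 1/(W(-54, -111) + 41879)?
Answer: 1/41866 ≈ 2.3886e-5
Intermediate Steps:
1/(W(-54, -111) + 41879) = 1/((-124 - 1*(-111)) + 41879) = 1/((-124 + 111) + 41879) = 1/(-13 + 41879) = 1/41866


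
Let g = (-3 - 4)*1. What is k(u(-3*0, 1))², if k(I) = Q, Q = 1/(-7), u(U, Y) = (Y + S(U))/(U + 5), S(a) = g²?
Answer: 1/49 ≈ 0.020408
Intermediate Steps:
g = -7 (g = -7*1 = -7)
S(a) = 49 (S(a) = (-7)² = 49)
u(U, Y) = (49 + Y)/(5 + U) (u(U, Y) = (Y + 49)/(U + 5) = (49 + Y)/(5 + U))
Q = -⅐ ≈ -0.14286
k(I) = -⅐
k(u(-3*0, 1))² = (-⅐)² = 1/49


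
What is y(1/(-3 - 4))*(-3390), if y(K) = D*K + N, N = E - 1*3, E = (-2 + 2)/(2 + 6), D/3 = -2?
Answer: 50850/7 ≈ 7264.3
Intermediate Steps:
D = -6 (D = 3*(-2) = -6)
E = 0 (E = 0/8 = 0*(1/8) = 0)
N = -3 (N = 0 - 1*3 = 0 - 3 = -3)
y(K) = -3 - 6*K (y(K) = -6*K - 3 = -3 - 6*K)
y(1/(-3 - 4))*(-3390) = (-3 - 6/(-3 - 4))*(-3390) = (-3 - 6/(-7))*(-3390) = (-3 - 6*(-1/7))*(-3390) = (-3 + 6/7)*(-3390) = -15/7*(-3390) = 50850/7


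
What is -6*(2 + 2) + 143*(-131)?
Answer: -18757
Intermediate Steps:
-6*(2 + 2) + 143*(-131) = -6*4 - 18733 = -24 - 18733 = -18757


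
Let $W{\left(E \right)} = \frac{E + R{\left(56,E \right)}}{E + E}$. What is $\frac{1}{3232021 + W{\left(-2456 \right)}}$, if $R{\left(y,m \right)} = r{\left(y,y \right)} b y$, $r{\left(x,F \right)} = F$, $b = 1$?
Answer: $\frac{614}{1984460809} \approx 3.094 \cdot 10^{-7}$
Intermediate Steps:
$R{\left(y,m \right)} = y^{2}$ ($R{\left(y,m \right)} = y 1 y = y y = y^{2}$)
$W{\left(E \right)} = \frac{3136 + E}{2 E}$ ($W{\left(E \right)} = \frac{E + 56^{2}}{E + E} = \frac{E + 3136}{2 E} = \left(3136 + E\right) \frac{1}{2 E} = \frac{3136 + E}{2 E}$)
$\frac{1}{3232021 + W{\left(-2456 \right)}} = \frac{1}{3232021 + \frac{3136 - 2456}{2 \left(-2456\right)}} = \frac{1}{3232021 + \frac{1}{2} \left(- \frac{1}{2456}\right) 680} = \frac{1}{3232021 - \frac{85}{614}} = \frac{1}{\frac{1984460809}{614}} = \frac{614}{1984460809}$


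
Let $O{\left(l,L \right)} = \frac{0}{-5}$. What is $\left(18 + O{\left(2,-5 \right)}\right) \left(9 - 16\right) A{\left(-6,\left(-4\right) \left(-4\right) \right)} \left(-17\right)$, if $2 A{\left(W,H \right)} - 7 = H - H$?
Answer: $7497$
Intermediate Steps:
$O{\left(l,L \right)} = 0$ ($O{\left(l,L \right)} = 0 \left(- \frac{1}{5}\right) = 0$)
$A{\left(W,H \right)} = \frac{7}{2}$ ($A{\left(W,H \right)} = \frac{7}{2} + \frac{H - H}{2} = \frac{7}{2} + \frac{1}{2} \cdot 0 = \frac{7}{2} + 0 = \frac{7}{2}$)
$\left(18 + O{\left(2,-5 \right)}\right) \left(9 - 16\right) A{\left(-6,\left(-4\right) \left(-4\right) \right)} \left(-17\right) = \left(18 + 0\right) \left(9 - 16\right) \frac{7}{2} \left(-17\right) = 18 \left(-7\right) \frac{7}{2} \left(-17\right) = \left(-126\right) \frac{7}{2} \left(-17\right) = \left(-441\right) \left(-17\right) = 7497$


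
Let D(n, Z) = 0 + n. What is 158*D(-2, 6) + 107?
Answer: -209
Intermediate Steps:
D(n, Z) = n
158*D(-2, 6) + 107 = 158*(-2) + 107 = -316 + 107 = -209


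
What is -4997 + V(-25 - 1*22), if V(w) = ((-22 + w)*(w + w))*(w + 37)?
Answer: -69857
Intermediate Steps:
V(w) = 2*w*(-22 + w)*(37 + w) (V(w) = ((-22 + w)*(2*w))*(37 + w) = (2*w*(-22 + w))*(37 + w) = 2*w*(-22 + w)*(37 + w))
-4997 + V(-25 - 1*22) = -4997 + 2*(-25 - 1*22)*(-814 + (-25 - 1*22)² + 15*(-25 - 1*22)) = -4997 + 2*(-25 - 22)*(-814 + (-25 - 22)² + 15*(-25 - 22)) = -4997 + 2*(-47)*(-814 + (-47)² + 15*(-47)) = -4997 + 2*(-47)*(-814 + 2209 - 705) = -4997 + 2*(-47)*690 = -4997 - 64860 = -69857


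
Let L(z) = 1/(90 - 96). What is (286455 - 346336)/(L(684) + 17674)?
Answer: -359286/106043 ≈ -3.3881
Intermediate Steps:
L(z) = -⅙ (L(z) = 1/(-6) = -⅙)
(286455 - 346336)/(L(684) + 17674) = (286455 - 346336)/(-⅙ + 17674) = -59881/106043/6 = -59881*6/106043 = -359286/106043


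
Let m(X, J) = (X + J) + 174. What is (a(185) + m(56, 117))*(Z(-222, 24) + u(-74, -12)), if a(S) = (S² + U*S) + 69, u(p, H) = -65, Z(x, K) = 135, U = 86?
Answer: 3538570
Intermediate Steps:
m(X, J) = 174 + J + X (m(X, J) = (J + X) + 174 = 174 + J + X)
a(S) = 69 + S² + 86*S (a(S) = (S² + 86*S) + 69 = 69 + S² + 86*S)
(a(185) + m(56, 117))*(Z(-222, 24) + u(-74, -12)) = ((69 + 185² + 86*185) + (174 + 117 + 56))*(135 - 65) = ((69 + 34225 + 15910) + 347)*70 = (50204 + 347)*70 = 50551*70 = 3538570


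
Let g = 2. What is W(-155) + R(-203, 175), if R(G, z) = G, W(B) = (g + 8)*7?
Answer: -133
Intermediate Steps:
W(B) = 70 (W(B) = (2 + 8)*7 = 10*7 = 70)
W(-155) + R(-203, 175) = 70 - 203 = -133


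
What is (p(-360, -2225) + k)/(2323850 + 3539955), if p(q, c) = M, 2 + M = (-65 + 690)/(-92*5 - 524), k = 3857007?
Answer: 759058459/1153996824 ≈ 0.65776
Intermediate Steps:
M = -2593/984 (M = -2 + (-65 + 690)/(-92*5 - 524) = -2 + 625/(-460 - 524) = -2 + 625/(-984) = -2 + 625*(-1/984) = -2 - 625/984 = -2593/984 ≈ -2.6352)
p(q, c) = -2593/984
(p(-360, -2225) + k)/(2323850 + 3539955) = (-2593/984 + 3857007)/(2323850 + 3539955) = (3795292295/984)/5863805 = (3795292295/984)*(1/5863805) = 759058459/1153996824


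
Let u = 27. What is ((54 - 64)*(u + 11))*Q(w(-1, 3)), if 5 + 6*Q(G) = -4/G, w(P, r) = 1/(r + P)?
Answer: 2470/3 ≈ 823.33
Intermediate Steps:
w(P, r) = 1/(P + r)
Q(G) = -⅚ - 2/(3*G) (Q(G) = -⅚ + (-4/G)/6 = -⅚ - 2/(3*G))
((54 - 64)*(u + 11))*Q(w(-1, 3)) = ((54 - 64)*(27 + 11))*((-4 - 5/(-1 + 3))/(6*(1/(-1 + 3)))) = (-10*38)*((-4 - 5/2)/(6*(1/2))) = -190*(-4 - 5*½)/(3*½) = -190*2*(-4 - 5/2)/3 = -190*2*(-13)/(3*2) = -380*(-13/6) = 2470/3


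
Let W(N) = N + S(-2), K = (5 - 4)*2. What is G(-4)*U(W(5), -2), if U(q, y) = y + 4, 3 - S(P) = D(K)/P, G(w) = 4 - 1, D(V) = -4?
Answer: 6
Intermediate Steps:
K = 2 (K = 1*2 = 2)
G(w) = 3
S(P) = 3 + 4/P (S(P) = 3 - (-4)/P = 3 + 4/P)
W(N) = 1 + N (W(N) = N + (3 + 4/(-2)) = N + (3 + 4*(-1/2)) = N + (3 - 2) = N + 1 = 1 + N)
U(q, y) = 4 + y
G(-4)*U(W(5), -2) = 3*(4 - 2) = 3*2 = 6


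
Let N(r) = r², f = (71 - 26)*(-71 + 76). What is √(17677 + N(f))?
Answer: √68302 ≈ 261.35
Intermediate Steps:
f = 225 (f = 45*5 = 225)
√(17677 + N(f)) = √(17677 + 225²) = √(17677 + 50625) = √68302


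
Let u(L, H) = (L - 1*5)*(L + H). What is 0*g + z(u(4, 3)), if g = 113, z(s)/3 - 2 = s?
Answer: -15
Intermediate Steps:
u(L, H) = (-5 + L)*(H + L) (u(L, H) = (L - 5)*(H + L) = (-5 + L)*(H + L))
z(s) = 6 + 3*s
0*g + z(u(4, 3)) = 0*113 + (6 + 3*(4² - 5*3 - 5*4 + 3*4)) = 0 + (6 + 3*(16 - 15 - 20 + 12)) = 0 + (6 + 3*(-7)) = 0 + (6 - 21) = 0 - 15 = -15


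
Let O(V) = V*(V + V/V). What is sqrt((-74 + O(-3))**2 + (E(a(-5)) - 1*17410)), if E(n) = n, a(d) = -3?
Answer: 21*I*sqrt(29) ≈ 113.09*I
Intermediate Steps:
O(V) = V*(1 + V) (O(V) = V*(V + 1) = V*(1 + V))
sqrt((-74 + O(-3))**2 + (E(a(-5)) - 1*17410)) = sqrt((-74 - 3*(1 - 3))**2 + (-3 - 1*17410)) = sqrt((-74 - 3*(-2))**2 + (-3 - 17410)) = sqrt((-74 + 6)**2 - 17413) = sqrt((-68)**2 - 17413) = sqrt(4624 - 17413) = sqrt(-12789) = 21*I*sqrt(29)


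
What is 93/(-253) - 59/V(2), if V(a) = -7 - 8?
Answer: 13532/3795 ≈ 3.5657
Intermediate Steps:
V(a) = -15
93/(-253) - 59/V(2) = 93/(-253) - 59/(-15) = 93*(-1/253) - 59*(-1/15) = -93/253 + 59/15 = 13532/3795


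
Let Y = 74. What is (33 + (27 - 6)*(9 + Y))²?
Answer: 3154176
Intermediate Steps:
(33 + (27 - 6)*(9 + Y))² = (33 + (27 - 6)*(9 + 74))² = (33 + 21*83)² = (33 + 1743)² = 1776² = 3154176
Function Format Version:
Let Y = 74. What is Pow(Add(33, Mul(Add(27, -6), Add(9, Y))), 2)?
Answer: 3154176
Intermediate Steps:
Pow(Add(33, Mul(Add(27, -6), Add(9, Y))), 2) = Pow(Add(33, Mul(Add(27, -6), Add(9, 74))), 2) = Pow(Add(33, Mul(21, 83)), 2) = Pow(Add(33, 1743), 2) = Pow(1776, 2) = 3154176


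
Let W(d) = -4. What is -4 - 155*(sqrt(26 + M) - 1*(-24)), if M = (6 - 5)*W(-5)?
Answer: -3724 - 155*sqrt(22) ≈ -4451.0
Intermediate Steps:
M = -4 (M = (6 - 5)*(-4) = 1*(-4) = -4)
-4 - 155*(sqrt(26 + M) - 1*(-24)) = -4 - 155*(sqrt(26 - 4) - 1*(-24)) = -4 - 155*(sqrt(22) + 24) = -4 - 155*(24 + sqrt(22)) = -4 + (-3720 - 155*sqrt(22)) = -3724 - 155*sqrt(22)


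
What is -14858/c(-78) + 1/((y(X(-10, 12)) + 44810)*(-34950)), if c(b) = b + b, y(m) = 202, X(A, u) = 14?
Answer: 1947845912087/20451202200 ≈ 95.244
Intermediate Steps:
c(b) = 2*b
-14858/c(-78) + 1/((y(X(-10, 12)) + 44810)*(-34950)) = -14858/(2*(-78)) + 1/((202 + 44810)*(-34950)) = -14858/(-156) - 1/34950/45012 = -14858*(-1/156) + (1/45012)*(-1/34950) = 7429/78 - 1/1573169400 = 1947845912087/20451202200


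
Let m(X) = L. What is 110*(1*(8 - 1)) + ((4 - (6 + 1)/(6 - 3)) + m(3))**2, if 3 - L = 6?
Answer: 6946/9 ≈ 771.78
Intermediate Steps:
L = -3 (L = 3 - 1*6 = 3 - 6 = -3)
m(X) = -3
110*(1*(8 - 1)) + ((4 - (6 + 1)/(6 - 3)) + m(3))**2 = 110*(1*(8 - 1)) + ((4 - (6 + 1)/(6 - 3)) - 3)**2 = 110*(1*7) + ((4 - 7/3) - 3)**2 = 110*7 + ((4 - 7/3) - 3)**2 = 770 + ((4 - 1*7/3) - 3)**2 = 770 + ((4 - 7/3) - 3)**2 = 770 + (5/3 - 3)**2 = 770 + (-4/3)**2 = 770 + 16/9 = 6946/9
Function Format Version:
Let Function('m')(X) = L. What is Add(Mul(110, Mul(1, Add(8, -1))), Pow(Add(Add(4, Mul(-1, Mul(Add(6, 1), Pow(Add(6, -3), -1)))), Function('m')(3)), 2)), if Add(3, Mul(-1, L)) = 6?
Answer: Rational(6946, 9) ≈ 771.78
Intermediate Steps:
L = -3 (L = Add(3, Mul(-1, 6)) = Add(3, -6) = -3)
Function('m')(X) = -3
Add(Mul(110, Mul(1, Add(8, -1))), Pow(Add(Add(4, Mul(-1, Mul(Add(6, 1), Pow(Add(6, -3), -1)))), Function('m')(3)), 2)) = Add(Mul(110, Mul(1, Add(8, -1))), Pow(Add(Add(4, Mul(-1, Mul(Add(6, 1), Pow(Add(6, -3), -1)))), -3), 2)) = Add(Mul(110, Mul(1, 7)), Pow(Add(Add(4, Mul(-1, Mul(7, Pow(3, -1)))), -3), 2)) = Add(Mul(110, 7), Pow(Add(Add(4, Mul(-1, Mul(7, Rational(1, 3)))), -3), 2)) = Add(770, Pow(Add(Add(4, Mul(-1, Rational(7, 3))), -3), 2)) = Add(770, Pow(Add(Add(4, Rational(-7, 3)), -3), 2)) = Add(770, Pow(Add(Rational(5, 3), -3), 2)) = Add(770, Pow(Rational(-4, 3), 2)) = Add(770, Rational(16, 9)) = Rational(6946, 9)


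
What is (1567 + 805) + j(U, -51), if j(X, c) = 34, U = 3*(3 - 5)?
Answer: 2406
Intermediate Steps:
U = -6 (U = 3*(-2) = -6)
(1567 + 805) + j(U, -51) = (1567 + 805) + 34 = 2372 + 34 = 2406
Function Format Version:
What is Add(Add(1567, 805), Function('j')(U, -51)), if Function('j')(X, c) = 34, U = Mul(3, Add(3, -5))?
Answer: 2406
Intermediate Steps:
U = -6 (U = Mul(3, -2) = -6)
Add(Add(1567, 805), Function('j')(U, -51)) = Add(Add(1567, 805), 34) = Add(2372, 34) = 2406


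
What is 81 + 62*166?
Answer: 10373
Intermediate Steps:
81 + 62*166 = 81 + 10292 = 10373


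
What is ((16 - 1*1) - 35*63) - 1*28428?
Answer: -30618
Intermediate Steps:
((16 - 1*1) - 35*63) - 1*28428 = ((16 - 1) - 2205) - 28428 = (15 - 2205) - 28428 = -2190 - 28428 = -30618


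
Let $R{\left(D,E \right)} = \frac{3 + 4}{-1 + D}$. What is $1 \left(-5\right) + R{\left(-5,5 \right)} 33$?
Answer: $- \frac{87}{2} \approx -43.5$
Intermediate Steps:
$R{\left(D,E \right)} = \frac{7}{-1 + D}$
$1 \left(-5\right) + R{\left(-5,5 \right)} 33 = 1 \left(-5\right) + \frac{7}{-1 - 5} \cdot 33 = -5 + \frac{7}{-6} \cdot 33 = -5 + 7 \left(- \frac{1}{6}\right) 33 = -5 - \frac{77}{2} = - \frac{87}{2}$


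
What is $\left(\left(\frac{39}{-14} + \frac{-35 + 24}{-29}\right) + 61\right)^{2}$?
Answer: $\frac{565916521}{164836} \approx 3433.2$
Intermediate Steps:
$\left(\left(\frac{39}{-14} + \frac{-35 + 24}{-29}\right) + 61\right)^{2} = \left(\left(39 \left(- \frac{1}{14}\right) - - \frac{11}{29}\right) + 61\right)^{2} = \left(\left(- \frac{39}{14} + \frac{11}{29}\right) + 61\right)^{2} = \left(- \frac{977}{406} + 61\right)^{2} = \left(\frac{23789}{406}\right)^{2} = \frac{565916521}{164836}$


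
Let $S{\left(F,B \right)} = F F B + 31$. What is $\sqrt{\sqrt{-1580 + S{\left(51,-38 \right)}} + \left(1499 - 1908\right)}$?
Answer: $\sqrt{-409 + i \sqrt{100387}} \approx 7.3609 + 21.522 i$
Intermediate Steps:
$S{\left(F,B \right)} = 31 + B F^{2}$ ($S{\left(F,B \right)} = F^{2} B + 31 = B F^{2} + 31 = 31 + B F^{2}$)
$\sqrt{\sqrt{-1580 + S{\left(51,-38 \right)}} + \left(1499 - 1908\right)} = \sqrt{\sqrt{-1580 + \left(31 - 38 \cdot 51^{2}\right)} + \left(1499 - 1908\right)} = \sqrt{\sqrt{-1580 + \left(31 - 98838\right)} - 409} = \sqrt{\sqrt{-1580 - 98807} - 409} = \sqrt{\sqrt{-100387} - 409} = \sqrt{i \sqrt{100387} - 409} = \sqrt{-409 + i \sqrt{100387}}$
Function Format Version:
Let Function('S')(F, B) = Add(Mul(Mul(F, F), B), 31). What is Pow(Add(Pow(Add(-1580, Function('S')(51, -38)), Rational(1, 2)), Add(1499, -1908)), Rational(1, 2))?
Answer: Pow(Add(-409, Mul(I, Pow(100387, Rational(1, 2)))), Rational(1, 2)) ≈ Add(7.3609, Mul(21.522, I))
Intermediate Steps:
Function('S')(F, B) = Add(31, Mul(B, Pow(F, 2))) (Function('S')(F, B) = Add(Mul(Pow(F, 2), B), 31) = Add(Mul(B, Pow(F, 2)), 31) = Add(31, Mul(B, Pow(F, 2))))
Pow(Add(Pow(Add(-1580, Function('S')(51, -38)), Rational(1, 2)), Add(1499, -1908)), Rational(1, 2)) = Pow(Add(Pow(Add(-1580, Add(31, Mul(-38, Pow(51, 2)))), Rational(1, 2)), Add(1499, -1908)), Rational(1, 2)) = Pow(Add(Pow(Add(-1580, Add(31, Mul(-38, 2601))), Rational(1, 2)), -409), Rational(1, 2)) = Pow(Add(Pow(Add(-1580, Add(31, -98838)), Rational(1, 2)), -409), Rational(1, 2)) = Pow(Add(Pow(Add(-1580, -98807), Rational(1, 2)), -409), Rational(1, 2)) = Pow(Add(Pow(-100387, Rational(1, 2)), -409), Rational(1, 2)) = Pow(Add(Mul(I, Pow(100387, Rational(1, 2))), -409), Rational(1, 2)) = Pow(Add(-409, Mul(I, Pow(100387, Rational(1, 2)))), Rational(1, 2))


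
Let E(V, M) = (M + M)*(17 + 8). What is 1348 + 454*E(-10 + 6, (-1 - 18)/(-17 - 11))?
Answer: 117261/7 ≈ 16752.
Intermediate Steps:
E(V, M) = 50*M (E(V, M) = (2*M)*25 = 50*M)
1348 + 454*E(-10 + 6, (-1 - 18)/(-17 - 11)) = 1348 + 454*(50*((-1 - 18)/(-17 - 11))) = 1348 + 454*(50*(-19/(-28))) = 1348 + 454*(50*(-19*(-1/28))) = 1348 + 454*(50*(19/28)) = 1348 + 454*(475/14) = 1348 + 107825/7 = 117261/7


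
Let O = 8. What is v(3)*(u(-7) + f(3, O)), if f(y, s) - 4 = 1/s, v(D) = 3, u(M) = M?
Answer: -69/8 ≈ -8.6250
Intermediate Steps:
f(y, s) = 4 + 1/s
v(3)*(u(-7) + f(3, O)) = 3*(-7 + (4 + 1/8)) = 3*(-7 + 33/8) = 3*(-23/8) = -69/8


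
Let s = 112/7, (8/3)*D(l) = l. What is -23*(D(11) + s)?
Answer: -3703/8 ≈ -462.88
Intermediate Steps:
D(l) = 3*l/8
s = 16 (s = 112*(1/7) = 16)
-23*(D(11) + s) = -23*((3/8)*11 + 16) = -23*(33/8 + 16) = -23*161/8 = -3703/8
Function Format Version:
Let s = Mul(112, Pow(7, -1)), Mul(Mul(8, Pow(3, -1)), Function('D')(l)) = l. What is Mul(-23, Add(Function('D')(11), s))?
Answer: Rational(-3703, 8) ≈ -462.88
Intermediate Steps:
Function('D')(l) = Mul(Rational(3, 8), l)
s = 16 (s = Mul(112, Rational(1, 7)) = 16)
Mul(-23, Add(Function('D')(11), s)) = Mul(-23, Add(Mul(Rational(3, 8), 11), 16)) = Mul(-23, Add(Rational(33, 8), 16)) = Mul(-23, Rational(161, 8)) = Rational(-3703, 8)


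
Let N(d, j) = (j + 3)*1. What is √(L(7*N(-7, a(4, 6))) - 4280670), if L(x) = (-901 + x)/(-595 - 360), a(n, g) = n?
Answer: 23*I*√7380108210/955 ≈ 2069.0*I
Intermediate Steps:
N(d, j) = 3 + j (N(d, j) = (3 + j)*1 = 3 + j)
L(x) = 901/955 - x/955 (L(x) = (-901 + x)/(-955) = (-901 + x)*(-1/955) = 901/955 - x/955)
√(L(7*N(-7, a(4, 6))) - 4280670) = √((901/955 - 7*(3 + 4)/955) - 4280670) = √((901/955 - 7*7/955) - 4280670) = √((901/955 - 1/955*49) - 4280670) = √((901/955 - 49/955) - 4280670) = √(852/955 - 4280670) = √(-4088038998/955) = 23*I*√7380108210/955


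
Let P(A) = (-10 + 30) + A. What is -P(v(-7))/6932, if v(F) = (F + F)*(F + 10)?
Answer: 11/3466 ≈ 0.0031737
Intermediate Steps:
v(F) = 2*F*(10 + F) (v(F) = (2*F)*(10 + F) = 2*F*(10 + F))
P(A) = 20 + A
-P(v(-7))/6932 = -(20 + 2*(-7)*(10 - 7))/6932 = -(20 + 2*(-7)*3)*(1/6932) = -(20 - 42)*(1/6932) = -1*(-22)*(1/6932) = 22*(1/6932) = 11/3466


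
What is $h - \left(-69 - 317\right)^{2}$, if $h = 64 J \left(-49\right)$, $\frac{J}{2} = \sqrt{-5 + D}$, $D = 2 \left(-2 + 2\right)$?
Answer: $-148996 - 6272 i \sqrt{5} \approx -1.49 \cdot 10^{5} - 14025.0 i$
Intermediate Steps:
$D = 0$ ($D = 2 \cdot 0 = 0$)
$J = 2 i \sqrt{5}$ ($J = 2 \sqrt{-5 + 0} = 2 \sqrt{-5} = 2 i \sqrt{5} \approx 4.4721 i$)
$h = - 6272 i \sqrt{5}$ ($h = 64 \cdot 2 i \sqrt{5} \left(-49\right) = 128 i \sqrt{5} \left(-49\right) = - 6272 i \sqrt{5} \approx - 14025.0 i$)
$h - \left(-69 - 317\right)^{2} = - 6272 i \sqrt{5} - \left(-69 - 317\right)^{2} = - 6272 i \sqrt{5} - \left(-386\right)^{2} = - 6272 i \sqrt{5} - 148996 = -148996 - 6272 i \sqrt{5}$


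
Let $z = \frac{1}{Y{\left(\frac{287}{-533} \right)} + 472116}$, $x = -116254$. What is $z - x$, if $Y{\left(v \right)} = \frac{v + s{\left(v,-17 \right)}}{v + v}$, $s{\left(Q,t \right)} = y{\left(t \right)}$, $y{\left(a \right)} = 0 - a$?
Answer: $\frac{384185175077}{3304705} \approx 1.1625 \cdot 10^{5}$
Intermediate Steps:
$y{\left(a \right)} = - a$
$s{\left(Q,t \right)} = - t$
$Y{\left(v \right)} = \frac{17 + v}{2 v}$ ($Y{\left(v \right)} = \frac{v - -17}{v + v} = \frac{v + 17}{2 v} = \left(17 + v\right) \frac{1}{2 v} = \frac{17 + v}{2 v}$)
$z = \frac{7}{3304705}$ ($z = \frac{1}{\frac{17 + \frac{287}{-533}}{2 \frac{287}{-533}} + 472116} = \frac{1}{\frac{17 + 287 \left(- \frac{1}{533}\right)}{2 \cdot 287 \left(- \frac{1}{533}\right)} + 472116} = \frac{1}{\frac{17 - \frac{7}{13}}{2 \left(- \frac{7}{13}\right)} + 472116} = \frac{1}{\frac{1}{2} \left(- \frac{13}{7}\right) \frac{214}{13} + 472116} = \frac{1}{- \frac{107}{7} + 472116} = \frac{1}{\frac{3304705}{7}} = \frac{7}{3304705} \approx 2.1182 \cdot 10^{-6}$)
$z - x = \frac{7}{3304705} - -116254 = \frac{7}{3304705} + 116254 = \frac{384185175077}{3304705}$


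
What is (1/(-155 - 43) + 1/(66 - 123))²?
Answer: 7225/14152644 ≈ 0.00051051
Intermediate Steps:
(1/(-155 - 43) + 1/(66 - 123))² = (1/(-198) + 1/(-57))² = (-1/198 - 1/57)² = (-85/3762)² = 7225/14152644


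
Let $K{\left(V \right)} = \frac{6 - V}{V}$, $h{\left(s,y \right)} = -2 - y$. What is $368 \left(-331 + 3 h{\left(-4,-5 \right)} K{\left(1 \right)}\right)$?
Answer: $-105248$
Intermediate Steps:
$K{\left(V \right)} = \frac{6 - V}{V}$
$368 \left(-331 + 3 h{\left(-4,-5 \right)} K{\left(1 \right)}\right) = 368 \left(-331 + 3 \left(-2 - -5\right) \frac{6 - 1}{1}\right) = 368 \left(-331 + 3 \left(-2 + 5\right) 1 \left(6 - 1\right)\right) = 368 \left(-331 + 3 \cdot 3 \cdot 1 \cdot 5\right) = 368 \left(-331 + 9 \cdot 5\right) = 368 \left(-331 + 45\right) = 368 \left(-286\right) = -105248$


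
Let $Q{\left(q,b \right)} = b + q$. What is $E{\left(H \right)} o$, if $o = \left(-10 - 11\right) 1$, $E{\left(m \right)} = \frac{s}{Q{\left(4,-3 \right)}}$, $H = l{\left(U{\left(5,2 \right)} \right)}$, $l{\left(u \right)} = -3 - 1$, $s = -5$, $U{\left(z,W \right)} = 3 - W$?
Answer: $105$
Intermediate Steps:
$l{\left(u \right)} = -4$ ($l{\left(u \right)} = -3 - 1 = -4$)
$H = -4$
$E{\left(m \right)} = -5$ ($E{\left(m \right)} = - \frac{5}{-3 + 4} = - \frac{5}{1} = \left(-5\right) 1 = -5$)
$o = -21$ ($o = \left(-21\right) 1 = -21$)
$E{\left(H \right)} o = \left(-5\right) \left(-21\right) = 105$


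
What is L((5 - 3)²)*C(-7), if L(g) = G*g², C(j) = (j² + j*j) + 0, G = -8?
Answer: -12544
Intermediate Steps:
C(j) = 2*j² (C(j) = (j² + j²) + 0 = 2*j² + 0 = 2*j²)
L(g) = -8*g²
L((5 - 3)²)*C(-7) = (-8*(5 - 3)⁴)*(2*(-7)²) = (-8*(2²)²)*(2*49) = -8*4²*98 = -8*16*98 = -128*98 = -12544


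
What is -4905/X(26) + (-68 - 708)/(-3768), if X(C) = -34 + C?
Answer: 2311031/3768 ≈ 613.33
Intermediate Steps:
-4905/X(26) + (-68 - 708)/(-3768) = -4905/(-34 + 26) + (-68 - 708)/(-3768) = -4905/(-8) - 776*(-1/3768) = -4905*(-⅛) + 97/471 = 4905/8 + 97/471 = 2311031/3768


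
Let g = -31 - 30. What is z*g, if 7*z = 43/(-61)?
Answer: 43/7 ≈ 6.1429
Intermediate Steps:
z = -43/427 (z = (43/(-61))/7 = (43*(-1/61))/7 = (⅐)*(-43/61) = -43/427 ≈ -0.10070)
g = -61
z*g = -43/427*(-61) = 43/7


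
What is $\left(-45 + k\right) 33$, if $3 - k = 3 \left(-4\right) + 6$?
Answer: $-1188$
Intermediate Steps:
$k = 9$ ($k = 3 - \left(3 \left(-4\right) + 6\right) = 3 - \left(-12 + 6\right) = 3 - -6 = 3 + 6 = 9$)
$\left(-45 + k\right) 33 = \left(-45 + 9\right) 33 = \left(-36\right) 33 = -1188$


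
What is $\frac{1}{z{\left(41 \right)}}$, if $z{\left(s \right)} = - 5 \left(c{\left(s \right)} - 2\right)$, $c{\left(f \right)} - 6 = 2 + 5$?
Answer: $- \frac{1}{55} \approx -0.018182$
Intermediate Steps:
$c{\left(f \right)} = 13$ ($c{\left(f \right)} = 6 + \left(2 + 5\right) = 6 + 7 = 13$)
$z{\left(s \right)} = -55$ ($z{\left(s \right)} = - 5 \left(13 - 2\right) = \left(-5\right) 11 = -55$)
$\frac{1}{z{\left(41 \right)}} = \frac{1}{-55} = - \frac{1}{55}$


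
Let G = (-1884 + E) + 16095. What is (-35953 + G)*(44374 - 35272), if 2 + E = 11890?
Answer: -89691108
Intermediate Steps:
E = 11888 (E = -2 + 11890 = 11888)
G = 26099 (G = (-1884 + 11888) + 16095 = 10004 + 16095 = 26099)
(-35953 + G)*(44374 - 35272) = (-35953 + 26099)*(44374 - 35272) = -9854*9102 = -89691108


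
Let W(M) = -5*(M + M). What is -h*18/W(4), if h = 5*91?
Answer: 819/4 ≈ 204.75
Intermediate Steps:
W(M) = -10*M
h = 455
-h*18/W(4) = -455*18/((-10*4)) = -455*18/(-40) = -455*18*(-1/40) = -455*(-9)/20 = -1*(-819/4) = 819/4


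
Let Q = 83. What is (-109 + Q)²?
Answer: 676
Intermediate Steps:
(-109 + Q)² = (-109 + 83)² = (-26)² = 676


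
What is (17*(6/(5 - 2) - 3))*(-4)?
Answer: 68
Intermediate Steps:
(17*(6/(5 - 2) - 3))*(-4) = (17*(6/3 - 3))*(-4) = (17*((1/3)*6 - 3))*(-4) = (17*(2 - 3))*(-4) = (17*(-1))*(-4) = -17*(-4) = 68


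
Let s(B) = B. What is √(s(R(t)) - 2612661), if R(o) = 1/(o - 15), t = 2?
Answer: I*√441539722/13 ≈ 1616.4*I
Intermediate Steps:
R(o) = 1/(-15 + o)
√(s(R(t)) - 2612661) = √(1/(-15 + 2) - 2612661) = √(1/(-13) - 2612661) = √(-1/13 - 2612661) = √(-33964594/13) = I*√441539722/13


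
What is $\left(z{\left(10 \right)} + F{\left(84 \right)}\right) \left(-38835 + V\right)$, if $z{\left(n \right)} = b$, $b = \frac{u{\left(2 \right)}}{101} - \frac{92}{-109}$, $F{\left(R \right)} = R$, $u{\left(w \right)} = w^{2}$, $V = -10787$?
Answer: $- \frac{46370965048}{11009} \approx -4.2121 \cdot 10^{6}$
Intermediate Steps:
$b = \frac{9728}{11009}$ ($b = \frac{2^{2}}{101} - \frac{92}{-109} = 4 \cdot \frac{1}{101} - - \frac{92}{109} = \frac{4}{101} + \frac{92}{109} = \frac{9728}{11009} \approx 0.88364$)
$z{\left(n \right)} = \frac{9728}{11009}$
$\left(z{\left(10 \right)} + F{\left(84 \right)}\right) \left(-38835 + V\right) = \left(\frac{9728}{11009} + 84\right) \left(-38835 - 10787\right) = \frac{934484}{11009} \left(-49622\right) = - \frac{46370965048}{11009}$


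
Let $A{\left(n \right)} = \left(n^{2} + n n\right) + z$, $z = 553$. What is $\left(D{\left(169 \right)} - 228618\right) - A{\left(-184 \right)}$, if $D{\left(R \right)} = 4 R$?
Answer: $-296207$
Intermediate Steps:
$A{\left(n \right)} = 553 + 2 n^{2}$ ($A{\left(n \right)} = \left(n^{2} + n n\right) + 553 = \left(n^{2} + n^{2}\right) + 553 = 2 n^{2} + 553 = 553 + 2 n^{2}$)
$\left(D{\left(169 \right)} - 228618\right) - A{\left(-184 \right)} = \left(4 \cdot 169 - 228618\right) - \left(553 + 2 \left(-184\right)^{2}\right) = \left(676 - 228618\right) - \left(553 + 2 \cdot 33856\right) = -227942 - \left(553 + 67712\right) = -227942 - 68265 = -296207$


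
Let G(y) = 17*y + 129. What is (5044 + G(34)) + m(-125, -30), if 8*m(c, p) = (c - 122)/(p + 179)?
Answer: 6854945/1192 ≈ 5750.8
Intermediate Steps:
m(c, p) = (-122 + c)/(8*(179 + p)) (m(c, p) = ((c - 122)/(p + 179))/8 = ((-122 + c)/(179 + p))/8 = (-122 + c)/(8*(179 + p)))
G(y) = 129 + 17*y
(5044 + G(34)) + m(-125, -30) = (5044 + (129 + 17*34)) + (-122 - 125)/(8*(179 - 30)) = (5044 + (129 + 578)) + (⅛)*(-247)/149 = (5044 + 707) + (⅛)*(1/149)*(-247) = 5751 - 247/1192 = 6854945/1192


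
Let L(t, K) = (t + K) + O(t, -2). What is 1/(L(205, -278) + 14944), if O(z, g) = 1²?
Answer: 1/14872 ≈ 6.7240e-5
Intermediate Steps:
O(z, g) = 1
L(t, K) = 1 + K + t (L(t, K) = (t + K) + 1 = (K + t) + 1 = 1 + K + t)
1/(L(205, -278) + 14944) = 1/((1 - 278 + 205) + 14944) = 1/(-72 + 14944) = 1/14872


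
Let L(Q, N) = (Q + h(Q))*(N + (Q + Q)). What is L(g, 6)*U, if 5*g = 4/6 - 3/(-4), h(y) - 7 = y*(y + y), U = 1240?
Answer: 81827693/1350 ≈ 60613.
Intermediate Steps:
h(y) = 7 + 2*y² (h(y) = 7 + y*(y + y) = 7 + y*(2*y) = 7 + 2*y²)
g = 17/60 (g = (4/6 - 3/(-4))/5 = (4*(⅙) - 3*(-¼))/5 = (⅔ + ¾)/5 = (⅕)*(17/12) = 17/60 ≈ 0.28333)
L(Q, N) = (N + 2*Q)*(7 + Q + 2*Q²) (L(Q, N) = (Q + (7 + 2*Q²))*(N + (Q + Q)) = (7 + Q + 2*Q²)*(N + 2*Q) = (N + 2*Q)*(7 + Q + 2*Q²))
L(g, 6)*U = (2*(17/60)² + 6*(17/60) + 6*(7 + 2*(17/60)²) + 2*(17/60)*(7 + 2*(17/60)²))*1240 = (2*(289/3600) + 17/10 + 6*(7 + 2*(289/3600)) + 2*(17/60)*(7 + 2*(289/3600)))*1240 = (289/1800 + 17/10 + 6*(7 + 289/1800) + 2*(17/60)*(7 + 289/1800))*1240 = (289/1800 + 17/10 + 6*(12889/1800) + 2*(17/60)*(12889/1800))*1240 = (289/1800 + 17/10 + 12889/300 + 219113/54000)*1240 = (2639603/54000)*1240 = 81827693/1350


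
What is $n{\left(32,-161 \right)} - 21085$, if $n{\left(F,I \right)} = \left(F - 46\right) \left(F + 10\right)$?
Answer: $-21673$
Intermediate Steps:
$n{\left(F,I \right)} = \left(-46 + F\right) \left(10 + F\right)$
$n{\left(32,-161 \right)} - 21085 = \left(-460 + 32^{2} - 1152\right) - 21085 = \left(-460 + 1024 - 1152\right) - 21085 = -588 - 21085 = -21673$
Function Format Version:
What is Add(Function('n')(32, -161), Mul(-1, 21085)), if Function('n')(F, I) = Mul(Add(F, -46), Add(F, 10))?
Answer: -21673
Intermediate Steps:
Function('n')(F, I) = Mul(Add(-46, F), Add(10, F))
Add(Function('n')(32, -161), Mul(-1, 21085)) = Add(Add(-460, Pow(32, 2), Mul(-36, 32)), Mul(-1, 21085)) = Add(Add(-460, 1024, -1152), -21085) = Add(-588, -21085) = -21673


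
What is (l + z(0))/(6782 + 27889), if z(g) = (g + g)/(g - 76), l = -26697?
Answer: -8899/11557 ≈ -0.77001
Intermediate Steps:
z(g) = 2*g/(-76 + g) (z(g) = (2*g)/(-76 + g) = 2*g/(-76 + g))
(l + z(0))/(6782 + 27889) = (-26697 + 2*0/(-76 + 0))/(6782 + 27889) = (-26697 + 2*0/(-76))/34671 = (-26697 + 2*0*(-1/76))*(1/34671) = (-26697 + 0)*(1/34671) = -26697*1/34671 = -8899/11557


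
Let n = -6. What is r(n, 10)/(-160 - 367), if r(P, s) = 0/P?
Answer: 0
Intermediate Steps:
r(P, s) = 0
r(n, 10)/(-160 - 367) = 0/(-160 - 367) = 0/(-527) = -1/527*0 = 0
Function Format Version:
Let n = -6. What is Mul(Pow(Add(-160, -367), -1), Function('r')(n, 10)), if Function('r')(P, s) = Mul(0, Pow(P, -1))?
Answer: 0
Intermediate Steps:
Function('r')(P, s) = 0
Mul(Pow(Add(-160, -367), -1), Function('r')(n, 10)) = Mul(Pow(Add(-160, -367), -1), 0) = Mul(Pow(-527, -1), 0) = Mul(Rational(-1, 527), 0) = 0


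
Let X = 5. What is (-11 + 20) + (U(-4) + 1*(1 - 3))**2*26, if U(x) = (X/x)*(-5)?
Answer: 3829/8 ≈ 478.63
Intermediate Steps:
U(x) = -25/x (U(x) = (5/x)*(-5) = -25/x)
(-11 + 20) + (U(-4) + 1*(1 - 3))**2*26 = (-11 + 20) + (-25/(-4) + 1*(1 - 3))**2*26 = 9 + (-25*(-1/4) + 1*(-2))**2*26 = 9 + (25/4 - 2)**2*26 = 9 + (17/4)**2*26 = 9 + (289/16)*26 = 9 + 3757/8 = 3829/8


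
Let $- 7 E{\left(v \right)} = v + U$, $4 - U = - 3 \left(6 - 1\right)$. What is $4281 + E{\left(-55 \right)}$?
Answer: $\frac{30003}{7} \approx 4286.1$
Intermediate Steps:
$U = 19$ ($U = 4 - - 3 \left(6 - 1\right) = 4 - \left(-3\right) 5 = 4 - -15 = 4 + 15 = 19$)
$E{\left(v \right)} = - \frac{19}{7} - \frac{v}{7}$ ($E{\left(v \right)} = - \frac{v + 19}{7} = - \frac{19 + v}{7} = - \frac{19}{7} - \frac{v}{7}$)
$4281 + E{\left(-55 \right)} = 4281 - - \frac{36}{7} = 4281 + \left(- \frac{19}{7} + \frac{55}{7}\right) = 4281 + \frac{36}{7} = \frac{30003}{7}$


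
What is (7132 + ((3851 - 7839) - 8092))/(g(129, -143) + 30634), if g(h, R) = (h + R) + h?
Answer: -4948/30749 ≈ -0.16092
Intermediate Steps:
g(h, R) = R + 2*h (g(h, R) = (R + h) + h = R + 2*h)
(7132 + ((3851 - 7839) - 8092))/(g(129, -143) + 30634) = (7132 + ((3851 - 7839) - 8092))/((-143 + 2*129) + 30634) = (7132 + (-3988 - 8092))/((-143 + 258) + 30634) = (7132 - 12080)/(115 + 30634) = -4948/30749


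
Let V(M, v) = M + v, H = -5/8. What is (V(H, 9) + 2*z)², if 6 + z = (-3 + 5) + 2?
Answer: 1225/64 ≈ 19.141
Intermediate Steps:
H = -5/8 (H = -5*⅛ = -5/8 ≈ -0.62500)
z = -2 (z = -6 + ((-3 + 5) + 2) = -6 + (2 + 2) = -6 + 4 = -2)
(V(H, 9) + 2*z)² = ((-5/8 + 9) + 2*(-2))² = (67/8 - 4)² = (35/8)² = 1225/64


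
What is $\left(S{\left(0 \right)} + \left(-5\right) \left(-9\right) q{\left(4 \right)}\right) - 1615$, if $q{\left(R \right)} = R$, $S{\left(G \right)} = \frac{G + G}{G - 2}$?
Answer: $-1435$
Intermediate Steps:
$S{\left(G \right)} = \frac{2 G}{-2 + G}$
$\left(S{\left(0 \right)} + \left(-5\right) \left(-9\right) q{\left(4 \right)}\right) - 1615 = \left(2 \cdot 0 \frac{1}{-2 + 0} + \left(-5\right) \left(-9\right) 4\right) - 1615 = \left(2 \cdot 0 \frac{1}{-2} + 45 \cdot 4\right) - 1615 = \left(2 \cdot 0 \left(- \frac{1}{2}\right) + 180\right) - 1615 = \left(0 + 180\right) - 1615 = 180 - 1615 = -1435$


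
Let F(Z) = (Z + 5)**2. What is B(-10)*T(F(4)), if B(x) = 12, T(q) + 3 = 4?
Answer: 12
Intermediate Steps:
F(Z) = (5 + Z)**2
T(q) = 1 (T(q) = -3 + 4 = 1)
B(-10)*T(F(4)) = 12*1 = 12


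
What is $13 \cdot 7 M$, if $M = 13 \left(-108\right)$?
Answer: $-127764$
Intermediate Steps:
$M = -1404$
$13 \cdot 7 M = 13 \cdot 7 \left(-1404\right) = 91 \left(-1404\right) = -127764$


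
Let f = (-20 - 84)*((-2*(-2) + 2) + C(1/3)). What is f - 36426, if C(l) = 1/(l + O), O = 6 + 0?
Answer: -704262/19 ≈ -37066.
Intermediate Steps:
O = 6
C(l) = 1/(6 + l) (C(l) = 1/(l + 6) = 1/(6 + l))
f = -12168/19 (f = (-20 - 84)*((-2*(-2) + 2) + 1/(6 + 1/3)) = -104*((4 + 2) + 1/(6 + 1*(1/3))) = -104*(6 + 1/(6 + 1/3)) = -104*(6 + 1/(19/3)) = -104*(6 + 3/19) = -104*117/19 = -12168/19 ≈ -640.42)
f - 36426 = -12168/19 - 36426 = -704262/19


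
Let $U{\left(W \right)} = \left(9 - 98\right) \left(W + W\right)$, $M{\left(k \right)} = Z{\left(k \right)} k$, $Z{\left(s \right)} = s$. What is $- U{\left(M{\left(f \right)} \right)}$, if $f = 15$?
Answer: $40050$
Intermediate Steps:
$M{\left(k \right)} = k^{2}$ ($M{\left(k \right)} = k k = k^{2}$)
$U{\left(W \right)} = - 178 W$ ($U{\left(W \right)} = - 89 \cdot 2 W = - 178 W$)
$- U{\left(M{\left(f \right)} \right)} = - \left(-178\right) 15^{2} = - \left(-178\right) 225 = \left(-1\right) \left(-40050\right) = 40050$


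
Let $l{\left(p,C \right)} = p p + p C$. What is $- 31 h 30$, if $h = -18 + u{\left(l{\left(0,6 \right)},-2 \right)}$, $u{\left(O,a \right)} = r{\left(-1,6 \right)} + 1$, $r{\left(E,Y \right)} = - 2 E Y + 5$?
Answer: $0$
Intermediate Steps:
$r{\left(E,Y \right)} = 5 - 2 E Y$ ($r{\left(E,Y \right)} = - 2 E Y + 5 = 5 - 2 E Y$)
$l{\left(p,C \right)} = p^{2} + C p$
$u{\left(O,a \right)} = 18$ ($u{\left(O,a \right)} = \left(5 - \left(-2\right) 6\right) + 1 = \left(5 + 12\right) + 1 = 17 + 1 = 18$)
$h = 0$ ($h = -18 + 18 = 0$)
$- 31 h 30 = \left(-31\right) 0 \cdot 30 = 0 \cdot 30 = 0$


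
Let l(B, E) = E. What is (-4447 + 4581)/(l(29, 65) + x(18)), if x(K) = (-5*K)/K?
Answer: 67/30 ≈ 2.2333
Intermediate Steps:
x(K) = -5
(-4447 + 4581)/(l(29, 65) + x(18)) = (-4447 + 4581)/(65 - 5) = 134/60 = 134*(1/60) = 67/30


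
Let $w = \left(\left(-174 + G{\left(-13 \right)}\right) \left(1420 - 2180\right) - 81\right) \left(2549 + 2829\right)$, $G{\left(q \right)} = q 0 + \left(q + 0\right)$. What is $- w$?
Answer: $-763885742$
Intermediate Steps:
$G{\left(q \right)} = q$ ($G{\left(q \right)} = 0 + q = q$)
$w = 763885742$ ($w = \left(\left(-174 - 13\right) \left(1420 - 2180\right) - 81\right) \left(2549 + 2829\right) = \left(\left(-187\right) \left(-760\right) - 81\right) 5378 = \left(142120 - 81\right) 5378 = 142039 \cdot 5378 = 763885742$)
$- w = \left(-1\right) 763885742 = -763885742$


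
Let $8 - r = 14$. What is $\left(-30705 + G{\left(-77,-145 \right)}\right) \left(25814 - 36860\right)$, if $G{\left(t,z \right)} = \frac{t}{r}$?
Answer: $339025673$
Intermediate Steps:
$r = -6$ ($r = 8 - 14 = -6$)
$G{\left(t,z \right)} = - \frac{t}{6}$ ($G{\left(t,z \right)} = \frac{t}{-6} = t \left(- \frac{1}{6}\right) = - \frac{t}{6}$)
$\left(-30705 + G{\left(-77,-145 \right)}\right) \left(25814 - 36860\right) = \left(-30705 - - \frac{77}{6}\right) \left(25814 - 36860\right) = \left(-30705 + \frac{77}{6}\right) \left(-11046\right) = \left(- \frac{184153}{6}\right) \left(-11046\right) = 339025673$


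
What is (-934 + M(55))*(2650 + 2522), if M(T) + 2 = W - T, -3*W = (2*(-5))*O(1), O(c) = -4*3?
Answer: -5332332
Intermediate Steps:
O(c) = -12
W = -40 (W = -2*(-5)*(-12)/3 = -(-10)*(-12)/3 = -1/3*120 = -40)
M(T) = -42 - T (M(T) = -2 + (-40 - T) = -42 - T)
(-934 + M(55))*(2650 + 2522) = (-934 + (-42 - 1*55))*(2650 + 2522) = (-934 + (-42 - 55))*5172 = (-934 - 97)*5172 = -1031*5172 = -5332332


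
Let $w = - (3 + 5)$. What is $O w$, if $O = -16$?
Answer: $128$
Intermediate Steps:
$w = -8$ ($w = \left(-1\right) 8 = -8$)
$O w = \left(-16\right) \left(-8\right) = 128$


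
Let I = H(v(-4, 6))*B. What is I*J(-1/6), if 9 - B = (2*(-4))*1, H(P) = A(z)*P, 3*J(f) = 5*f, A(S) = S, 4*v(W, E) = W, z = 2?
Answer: 85/9 ≈ 9.4444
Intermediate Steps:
v(W, E) = W/4
J(f) = 5*f/3 (J(f) = (5*f)/3 = 5*f/3)
H(P) = 2*P
B = 17 (B = 9 - 2*(-4) = 9 - (-8) = 9 - 1*(-8) = 9 + 8 = 17)
I = -34 (I = (2*((1/4)*(-4)))*17 = (2*(-1))*17 = -2*17 = -34)
I*J(-1/6) = -170*(-1/6)/3 = -170*(-1*1/6)/3 = -170*(-1)/(3*6) = -34*(-5/18) = 85/9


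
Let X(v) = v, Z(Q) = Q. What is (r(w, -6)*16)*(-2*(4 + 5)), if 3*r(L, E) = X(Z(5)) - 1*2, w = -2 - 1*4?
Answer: -288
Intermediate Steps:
w = -6 (w = -2 - 4 = -6)
r(L, E) = 1 (r(L, E) = (5 - 1*2)/3 = (5 - 2)/3 = (1/3)*3 = 1)
(r(w, -6)*16)*(-2*(4 + 5)) = (1*16)*(-2*(4 + 5)) = 16*(-2*9) = 16*(-18) = -288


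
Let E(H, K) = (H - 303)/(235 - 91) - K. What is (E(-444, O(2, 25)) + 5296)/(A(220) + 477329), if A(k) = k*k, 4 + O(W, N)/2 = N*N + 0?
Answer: 64781/8411664 ≈ 0.0077013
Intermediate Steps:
O(W, N) = -8 + 2*N² (O(W, N) = -8 + 2*(N*N + 0) = -8 + 2*(N² + 0) = -8 + 2*N²)
E(H, K) = -101/48 - K + H/144 (E(H, K) = (-303 + H)/144 - K = (-303 + H)*(1/144) - K = (-101/48 + H/144) - K = -101/48 - K + H/144)
A(k) = k²
(E(-444, O(2, 25)) + 5296)/(A(220) + 477329) = ((-101/48 - (-8 + 2*25²) + (1/144)*(-444)) + 5296)/(220² + 477329) = ((-101/48 - (-8 + 2*625) - 37/12) + 5296)/(48400 + 477329) = ((-101/48 - (-8 + 1250) - 37/12) + 5296)/525729 = ((-101/48 - 1*1242 - 37/12) + 5296)*(1/525729) = ((-101/48 - 1242 - 37/12) + 5296)*(1/525729) = (-19955/16 + 5296)*(1/525729) = (64781/16)*(1/525729) = 64781/8411664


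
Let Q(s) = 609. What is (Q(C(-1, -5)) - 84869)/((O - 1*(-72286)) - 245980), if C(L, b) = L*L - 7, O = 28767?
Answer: 84260/144927 ≈ 0.58140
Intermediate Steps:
C(L, b) = -7 + L**2 (C(L, b) = L**2 - 7 = -7 + L**2)
(Q(C(-1, -5)) - 84869)/((O - 1*(-72286)) - 245980) = (609 - 84869)/((28767 - 1*(-72286)) - 245980) = -84260/((28767 + 72286) - 245980) = -84260/(101053 - 245980) = -84260/(-144927) = -84260*(-1/144927) = 84260/144927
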